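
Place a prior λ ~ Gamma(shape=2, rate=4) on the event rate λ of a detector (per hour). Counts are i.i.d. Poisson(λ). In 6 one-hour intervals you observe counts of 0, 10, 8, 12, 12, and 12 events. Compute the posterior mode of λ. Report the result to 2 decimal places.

λ̂_MAP = 5.50

Σxᵢ = 0+10+8+12+12+12 = 54, with n = 6.
Posterior ∝ λe^(−4λ) · λ^54e^(−6λ) = λ^55e^(−10λ), i.e. Gamma(shape=56, rate=10).
The mode of a Gamma(a, b) with a ≥ 1 (shape–rate) is (a−1)/b = 55/10 ≈ 5.50.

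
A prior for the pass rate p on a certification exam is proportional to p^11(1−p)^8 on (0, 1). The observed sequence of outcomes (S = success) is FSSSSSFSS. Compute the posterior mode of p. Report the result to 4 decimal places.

p̂_MAP = 0.6429

The prior density ∝ p^11(1−p)^8 is the kernel of Beta(12, 9).
Data: 7 successes in 9 trials (from the sequence). The binomial likelihood contributes p^7(1−p)^2, so the posterior is Beta(12+7, 9+2) = Beta(19, 11).
For Beta(a, b) with a, b > 1 the mode is (a−1)/(a+b−2) = 18/28 ≈ 0.6429.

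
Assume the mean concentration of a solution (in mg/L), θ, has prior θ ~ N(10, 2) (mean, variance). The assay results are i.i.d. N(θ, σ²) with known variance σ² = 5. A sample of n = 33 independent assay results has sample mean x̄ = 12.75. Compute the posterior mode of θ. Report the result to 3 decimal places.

n = 33, x̄ = 12.75.
For a Normal prior and Normal likelihood with known variance, the posterior is Normal; its mode equals its mean, the precision-weighted average.
Prior precision 1/σ₀² = 1/2 = 0.5; data precision n/σ² = 33/5 = 6.6.
θ̂ = (0.5·10 + 6.6·12.75) / (0.5 + 6.6) = 89.15/7.1 = 1783/142 ≈ 12.556.

θ̂_MAP = 12.556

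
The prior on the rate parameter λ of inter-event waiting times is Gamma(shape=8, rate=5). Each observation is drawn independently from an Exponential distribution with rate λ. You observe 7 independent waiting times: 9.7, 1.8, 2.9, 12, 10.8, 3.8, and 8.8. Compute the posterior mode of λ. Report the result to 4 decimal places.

λ̂_MAP = 0.2555

The Exponential(rate=λ) likelihood is ∝ λ^n e^(−λΣtᵢ). Here n = 7 and Σtᵢ = 9.7 + 1.8 + 2.9 + 12 + 10.8 + 3.8 + 8.8 = 49.8.
Posterior ∝ λ^7e^(−5λ) · λ^7e^(−49.8λ) = λ^14e^(−54.8λ), i.e. Gamma(15, 54.8).
Mode = (a−1)/b = 14/54.8 ≈ 0.2555.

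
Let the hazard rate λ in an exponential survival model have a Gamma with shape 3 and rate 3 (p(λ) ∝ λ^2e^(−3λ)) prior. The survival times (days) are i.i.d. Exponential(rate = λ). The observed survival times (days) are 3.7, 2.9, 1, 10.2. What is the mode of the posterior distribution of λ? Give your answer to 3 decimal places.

The Exponential(rate=λ) likelihood is ∝ λ^n e^(−λΣtᵢ). Here n = 4 and Σtᵢ = 3.7 + 2.9 + 1 + 10.2 = 17.8.
Posterior ∝ λ^2e^(−3λ) · λ^4e^(−17.8λ) = λ^6e^(−20.8λ), i.e. Gamma(7, 20.8).
Mode = (a−1)/b = 6/20.8 ≈ 0.288.

λ̂_MAP = 0.288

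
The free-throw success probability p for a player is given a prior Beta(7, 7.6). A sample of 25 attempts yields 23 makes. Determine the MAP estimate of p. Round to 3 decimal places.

p̂_MAP = 0.771

Prior: Beta(7, 7.6).
Data: 23 successes in 25 trials. The binomial likelihood contributes p^23(1−p)^2, so the posterior is Beta(7+23, 7.6+2) = Beta(30, 9.6).
For Beta(a, b) with a, b > 1 the mode is (a−1)/(a+b−2) = 29/37.6 ≈ 0.771.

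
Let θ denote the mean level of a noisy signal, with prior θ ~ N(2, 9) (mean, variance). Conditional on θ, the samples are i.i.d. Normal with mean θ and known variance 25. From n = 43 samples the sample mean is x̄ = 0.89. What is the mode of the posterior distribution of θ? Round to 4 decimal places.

n = 43, x̄ = 0.89.
For a Normal prior and Normal likelihood with known variance, the posterior is Normal; its mode equals its mean, the precision-weighted average.
Prior precision 1/σ₀² = 1/9; data precision n/σ² = 43/25 = 1.72.
θ̂ = ((1/9)·2 + 1.72·0.89) / (1/9 + 1.72) = (39443/22500)/(412/225) = 39443/41200 ≈ 0.9574.

θ̂_MAP = 0.9574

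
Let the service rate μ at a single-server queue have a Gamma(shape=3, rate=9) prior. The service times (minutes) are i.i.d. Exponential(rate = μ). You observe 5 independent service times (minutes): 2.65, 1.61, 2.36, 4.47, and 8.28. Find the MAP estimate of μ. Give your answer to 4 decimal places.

μ̂_MAP = 0.2467

The Exponential(rate=μ) likelihood is ∝ μ^n e^(−μΣtᵢ). Here n = 5 and Σtᵢ = 2.65 + 1.61 + 2.36 + 4.47 + 8.28 = 19.37.
Posterior ∝ μ^2e^(−9μ) · μ^5e^(−19.37μ) = μ^7e^(−28.37μ), i.e. Gamma(8, 28.37).
Mode = (a−1)/b = 7/28.37 ≈ 0.2467.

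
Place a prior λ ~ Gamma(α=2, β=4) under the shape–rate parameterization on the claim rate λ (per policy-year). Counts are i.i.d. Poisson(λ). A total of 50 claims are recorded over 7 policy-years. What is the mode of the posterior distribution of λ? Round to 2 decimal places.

Σxᵢ = 50, n = 7.
Posterior ∝ λe^(−4λ) · λ^50e^(−7λ) = λ^51e^(−11λ), i.e. Gamma(shape=52, rate=11).
The mode of a Gamma(a, b) with a ≥ 1 (shape–rate) is (a−1)/b = 51/11 ≈ 4.64.

λ̂_MAP = 4.64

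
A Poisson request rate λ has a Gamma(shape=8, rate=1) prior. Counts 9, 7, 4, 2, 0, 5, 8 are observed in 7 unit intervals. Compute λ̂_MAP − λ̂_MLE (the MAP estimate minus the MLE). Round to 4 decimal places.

Σxᵢ = 35. Posterior is Gamma(43, 8); MAP = (43−1)/8 = 42/8 ≈ 5.25000.
MLE = x̄ = 35/7 ≈ 5.00000.
Difference = 42/8 − 35/7 = 1/4 ≈ 0.2500.

MAP − MLE = 0.2500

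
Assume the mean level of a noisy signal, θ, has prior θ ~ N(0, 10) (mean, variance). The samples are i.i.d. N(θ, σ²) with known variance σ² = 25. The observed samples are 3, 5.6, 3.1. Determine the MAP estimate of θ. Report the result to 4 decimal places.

θ̂_MAP = 2.1273

n = 3; x̄ = (3 + 5.6 + 3.1)/3 = 11.7/3 = 3.9.
For a Normal prior and Normal likelihood with known variance, the posterior is Normal; its mode equals its mean, the precision-weighted average.
Prior precision 1/σ₀² = 1/10 = 0.1; data precision n/σ² = 3/25 = 0.12.
θ̂ = (0.1·0 + 0.12·3.9) / (0.1 + 0.12) = 0.468/0.22 = 117/55 ≈ 2.1273.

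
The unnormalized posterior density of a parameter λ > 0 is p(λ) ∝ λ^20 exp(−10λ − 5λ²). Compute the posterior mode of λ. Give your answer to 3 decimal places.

ℓ'(λ) = 20/λ − 10 − 10λ. Setting this to zero and multiplying by λ: 10λ² + 10λ − 20 = 0.
λ = (−10 + √(10² + 4·10·20)) / (2·10) = (−10 + √900) / 20 = (−10 + 30)/20 = 1.
ℓ''(λ) = −20/λ² − 10 < 0, confirming a maximum.

λ̂_MAP = 1.000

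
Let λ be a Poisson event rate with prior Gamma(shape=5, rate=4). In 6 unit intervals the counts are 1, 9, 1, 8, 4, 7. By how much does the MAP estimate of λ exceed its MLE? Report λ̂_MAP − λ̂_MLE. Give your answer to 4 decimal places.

Σxᵢ = 30. Posterior is Gamma(35, 10); MAP = (35−1)/10 = 34/10 ≈ 3.40000.
MLE = x̄ = 30/6 ≈ 5.00000.
Difference = 34/10 − 30/6 = -8/5 ≈ -1.6000.

MAP − MLE = -1.6000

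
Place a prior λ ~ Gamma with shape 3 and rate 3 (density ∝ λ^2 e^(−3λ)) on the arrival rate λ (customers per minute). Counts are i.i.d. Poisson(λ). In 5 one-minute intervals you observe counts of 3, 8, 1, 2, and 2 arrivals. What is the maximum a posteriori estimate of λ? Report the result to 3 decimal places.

λ̂_MAP = 2.250

Σxᵢ = 3+8+1+2+2 = 16, with n = 5.
Posterior ∝ λ^2e^(−3λ) · λ^16e^(−5λ) = λ^18e^(−8λ), i.e. Gamma(shape=19, rate=8).
The mode of a Gamma(a, b) with a ≥ 1 (shape–rate) is (a−1)/b = 18/8 ≈ 2.250.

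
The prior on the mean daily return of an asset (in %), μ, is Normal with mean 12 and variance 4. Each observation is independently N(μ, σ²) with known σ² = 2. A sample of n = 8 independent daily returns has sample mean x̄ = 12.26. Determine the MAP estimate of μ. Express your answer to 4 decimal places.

μ̂_MAP = 12.2447

n = 8, x̄ = 12.26.
For a Normal prior and Normal likelihood with known variance, the posterior is Normal; its mode equals its mean, the precision-weighted average.
Prior precision 1/σ₀² = 1/4 = 0.25; data precision n/σ² = 8/2 = 4.
μ̂ = (0.25·12 + 4·12.26) / (0.25 + 4) = 52.04/4.25 = 5204/425 ≈ 12.2447.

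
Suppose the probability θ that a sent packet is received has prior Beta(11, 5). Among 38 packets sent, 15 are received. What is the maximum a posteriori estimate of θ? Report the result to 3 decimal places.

Prior: Beta(11, 5).
Data: 15 successes in 38 trials. The binomial likelihood contributes θ^15(1−θ)^23, so the posterior is Beta(11+15, 5+23) = Beta(26, 28).
For Beta(a, b) with a, b > 1 the mode is (a−1)/(a+b−2) = 25/52 ≈ 0.481.

θ̂_MAP = 0.481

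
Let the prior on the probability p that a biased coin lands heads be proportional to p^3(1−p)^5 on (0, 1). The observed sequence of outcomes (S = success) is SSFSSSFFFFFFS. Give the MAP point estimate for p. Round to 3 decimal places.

p̂_MAP = 0.429

The prior density ∝ p^3(1−p)^5 is the kernel of Beta(4, 6).
Data: 6 successes in 13 trials (from the sequence). The binomial likelihood contributes p^6(1−p)^7, so the posterior is Beta(4+6, 6+7) = Beta(10, 13).
For Beta(a, b) with a, b > 1 the mode is (a−1)/(a+b−2) = 9/21 ≈ 0.429.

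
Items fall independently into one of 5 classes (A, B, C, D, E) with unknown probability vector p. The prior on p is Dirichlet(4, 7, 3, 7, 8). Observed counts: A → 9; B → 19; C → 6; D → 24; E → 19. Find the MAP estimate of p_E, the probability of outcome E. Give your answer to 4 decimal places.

MAP estimate of p_E = 0.2574

The posterior is Dirichlet(αᵢ + nᵢ) = Dirichlet(13, 26, 9, 31, 27).
For a Dirichlet(a₁,…,a_K) with all aᵢ > 1, the mode has j-th component (aⱼ − 1)/(Σaᵢ − K).
Here Σaᵢ = 106 and K = 5, so p_E = (27 − 1)/(106 − 5) = 26/101 ≈ 0.2574.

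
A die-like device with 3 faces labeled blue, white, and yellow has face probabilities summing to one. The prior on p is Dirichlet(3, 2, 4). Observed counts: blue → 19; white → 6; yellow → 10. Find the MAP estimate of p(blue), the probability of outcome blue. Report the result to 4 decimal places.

MAP estimate of p(blue) = 0.5122

The posterior is Dirichlet(αᵢ + nᵢ) = Dirichlet(22, 8, 14).
For a Dirichlet(a₁,…,a_K) with all aᵢ > 1, the mode has j-th component (aⱼ − 1)/(Σaᵢ − K).
Here Σaᵢ = 44 and K = 3, so p(blue) = (22 − 1)/(44 − 3) = 21/41 ≈ 0.5122.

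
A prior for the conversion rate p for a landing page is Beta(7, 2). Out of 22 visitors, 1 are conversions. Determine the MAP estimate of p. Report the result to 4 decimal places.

p̂_MAP = 0.2414

Prior: Beta(7, 2).
Data: 1 success in 22 trials. The binomial likelihood contributes p(1−p)^21, so the posterior is Beta(7+1, 2+21) = Beta(8, 23).
For Beta(a, b) with a, b > 1 the mode is (a−1)/(a+b−2) = 7/29 ≈ 0.2414.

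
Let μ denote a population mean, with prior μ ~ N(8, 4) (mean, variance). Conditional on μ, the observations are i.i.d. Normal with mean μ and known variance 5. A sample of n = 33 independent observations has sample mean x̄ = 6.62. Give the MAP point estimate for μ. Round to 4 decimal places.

n = 33, x̄ = 6.62.
For a Normal prior and Normal likelihood with known variance, the posterior is Normal; its mode equals its mean, the precision-weighted average.
Prior precision 1/σ₀² = 1/4 = 0.25; data precision n/σ² = 33/5 = 6.6.
μ̂ = (0.25·8 + 6.6·6.62) / (0.25 + 6.6) = 45.692/6.85 = 22846/3425 ≈ 6.6704.

μ̂_MAP = 6.6704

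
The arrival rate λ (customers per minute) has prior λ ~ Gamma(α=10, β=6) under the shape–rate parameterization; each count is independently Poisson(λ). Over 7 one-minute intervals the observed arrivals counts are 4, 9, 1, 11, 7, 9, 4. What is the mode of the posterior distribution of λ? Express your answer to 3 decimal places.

λ̂_MAP = 4.154

Σxᵢ = 4+9+1+11+7+9+4 = 45, with n = 7.
Posterior ∝ λ^9e^(−6λ) · λ^45e^(−7λ) = λ^54e^(−13λ), i.e. Gamma(shape=55, rate=13).
The mode of a Gamma(a, b) with a ≥ 1 (shape–rate) is (a−1)/b = 54/13 ≈ 4.154.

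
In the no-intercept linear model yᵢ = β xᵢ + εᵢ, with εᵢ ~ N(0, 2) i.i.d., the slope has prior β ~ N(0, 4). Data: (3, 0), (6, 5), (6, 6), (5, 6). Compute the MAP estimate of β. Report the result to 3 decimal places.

β̂_MAP = 0.901

log p(β | y) = −Σ(yᵢ − βxᵢ)²/(2·2) − β²/(2·4) + const.
Setting the derivative to zero: Σxᵢ(yᵢ − βxᵢ)/2 − β/4 = 0, so β = Σxᵢyᵢ / (Σxᵢ² + σ²/τ²).
Σxᵢyᵢ = 3·0 + 6·5 + 6·6 + 5·6 = 96; Σxᵢ² = 106; σ²/τ² = 0.5.
β̂_MAP = 96 / (106 + 0.5) = 96/106.5 ≈ 0.901.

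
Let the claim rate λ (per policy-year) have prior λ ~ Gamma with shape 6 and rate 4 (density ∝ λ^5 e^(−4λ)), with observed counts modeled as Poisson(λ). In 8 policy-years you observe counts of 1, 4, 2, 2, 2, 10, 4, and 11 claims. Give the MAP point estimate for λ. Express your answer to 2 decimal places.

Σxᵢ = 1+4+2+2+2+10+4+11 = 36, with n = 8.
Posterior ∝ λ^5e^(−4λ) · λ^36e^(−8λ) = λ^41e^(−12λ), i.e. Gamma(shape=42, rate=12).
The mode of a Gamma(a, b) with a ≥ 1 (shape–rate) is (a−1)/b = 41/12 ≈ 3.42.

λ̂_MAP = 3.42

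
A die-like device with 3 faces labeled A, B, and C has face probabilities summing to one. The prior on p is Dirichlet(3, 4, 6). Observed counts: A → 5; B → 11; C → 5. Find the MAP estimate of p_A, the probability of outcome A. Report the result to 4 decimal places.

The posterior is Dirichlet(αᵢ + nᵢ) = Dirichlet(8, 15, 11).
For a Dirichlet(a₁,…,a_K) with all aᵢ > 1, the mode has j-th component (aⱼ − 1)/(Σaᵢ − K).
Here Σaᵢ = 34 and K = 3, so p_A = (8 − 1)/(34 − 3) = 7/31 ≈ 0.2258.

MAP estimate of p_A = 0.2258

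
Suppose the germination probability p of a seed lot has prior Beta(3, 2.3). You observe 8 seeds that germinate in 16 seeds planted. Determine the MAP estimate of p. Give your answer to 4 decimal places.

Prior: Beta(3, 2.3).
Data: 8 successes in 16 trials. The binomial likelihood contributes p^8(1−p)^8, so the posterior is Beta(3+8, 2.3+8) = Beta(11, 10.3).
For Beta(a, b) with a, b > 1 the mode is (a−1)/(a+b−2) = 10/19.3 ≈ 0.5181.

p̂_MAP = 0.5181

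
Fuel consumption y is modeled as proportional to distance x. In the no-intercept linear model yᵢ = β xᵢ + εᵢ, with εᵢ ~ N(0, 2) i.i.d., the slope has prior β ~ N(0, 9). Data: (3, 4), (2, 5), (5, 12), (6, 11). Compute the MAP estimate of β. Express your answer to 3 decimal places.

log p(β | y) = −Σ(yᵢ − βxᵢ)²/(2·2) − β²/(2·9) + const.
Setting the derivative to zero: Σxᵢ(yᵢ − βxᵢ)/2 − β/9 = 0, so β = Σxᵢyᵢ / (Σxᵢ² + σ²/τ²).
Σxᵢyᵢ = 3·4 + 2·5 + 5·12 + 6·11 = 148; Σxᵢ² = 74; σ²/τ² = 2/9.
β̂_MAP = 148 / (74 + 2/9) = 148/(668/9) = 333/167 ≈ 1.994.

β̂_MAP = 1.994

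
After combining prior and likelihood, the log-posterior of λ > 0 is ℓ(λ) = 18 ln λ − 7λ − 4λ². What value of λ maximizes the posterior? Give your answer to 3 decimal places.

ℓ'(λ) = 18/λ − 7 − 8λ. Setting this to zero and multiplying by λ: 8λ² + 7λ − 18 = 0.
λ = (−7 + √(7² + 4·8·18)) / (2·8) = (−7 + √625) / 16 = (−7 + 25)/16 = 9/8.
ℓ''(λ) = −18/λ² − 8 < 0, confirming a maximum.

λ̂_MAP = 1.125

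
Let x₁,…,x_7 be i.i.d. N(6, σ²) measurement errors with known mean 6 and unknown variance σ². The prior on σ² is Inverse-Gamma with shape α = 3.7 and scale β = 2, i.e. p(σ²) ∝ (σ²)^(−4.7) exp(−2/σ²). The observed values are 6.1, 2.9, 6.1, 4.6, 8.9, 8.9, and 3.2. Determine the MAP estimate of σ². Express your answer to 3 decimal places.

Sum of squared deviations about the known mean: SS = (6.1−6)² + (2.9−6)² + (6.1−6)² + (4.6−6)² + (8.9−6)² + (8.9−6)² + (3.2−6)² = 36.25.
The Normal likelihood contributes (σ²)^(−n/2) exp(−SS/(2σ²)), so the posterior is Inverse-Gamma(α + n/2, β + SS/2) = Inverse-Gamma(7.2, 20.125).
The mode of Inverse-Gamma(a, b) is b/(a+1) = 20.125/8.2 ≈ 2.454.

σ̂²_MAP = 2.454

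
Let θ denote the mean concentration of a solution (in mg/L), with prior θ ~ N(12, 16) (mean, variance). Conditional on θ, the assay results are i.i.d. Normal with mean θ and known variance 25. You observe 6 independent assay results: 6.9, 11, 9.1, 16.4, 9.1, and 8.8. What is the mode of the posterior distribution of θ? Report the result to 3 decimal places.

n = 6; x̄ = (6.9 + 11 + 9.1 + 16.4 + 9.1 + 8.8)/6 = 61.3/6 = 613/60 ≈ 10.2167.
For a Normal prior and Normal likelihood with known variance, the posterior is Normal; its mode equals its mean, the precision-weighted average.
Prior precision 1/σ₀² = 1/16 = 0.0625; data precision n/σ² = 6/25 = 0.24.
θ̂ = (0.0625·12 + 0.24·(613/60)) / (0.0625 + 0.24) = 3.202/0.3025 = 6404/605 ≈ 10.585.

θ̂_MAP = 10.585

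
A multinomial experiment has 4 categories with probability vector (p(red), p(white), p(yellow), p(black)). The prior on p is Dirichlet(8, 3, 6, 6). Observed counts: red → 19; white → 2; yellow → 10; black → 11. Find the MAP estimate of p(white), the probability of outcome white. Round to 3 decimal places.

The posterior is Dirichlet(αᵢ + nᵢ) = Dirichlet(27, 5, 16, 17).
For a Dirichlet(a₁,…,a_K) with all aᵢ > 1, the mode has j-th component (aⱼ − 1)/(Σaᵢ − K).
Here Σaᵢ = 65 and K = 4, so p(white) = (5 − 1)/(65 − 4) = 4/61 ≈ 0.066.

MAP estimate of p(white) = 0.066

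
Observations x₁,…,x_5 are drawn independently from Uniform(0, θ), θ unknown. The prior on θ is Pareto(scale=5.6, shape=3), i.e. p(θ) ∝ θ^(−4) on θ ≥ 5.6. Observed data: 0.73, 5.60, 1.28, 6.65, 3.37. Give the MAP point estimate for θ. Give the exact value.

The Uniform(0, θ) likelihood is θ^(−n) for θ ≥ max(xᵢ), zero otherwise. Here max(xᵢ) = 6.65.
Posterior ∝ θ^(−4) · θ^(−5) = θ^(−9) on θ ≥ max(5.6, 6.65) = 6.65.
This density is strictly decreasing in θ, so the posterior mode lies at the lower boundary of the support.

θ̂_MAP = 6.65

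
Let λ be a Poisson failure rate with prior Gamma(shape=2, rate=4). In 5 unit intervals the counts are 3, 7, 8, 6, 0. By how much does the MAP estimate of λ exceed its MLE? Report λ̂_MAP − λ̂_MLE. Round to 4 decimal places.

Σxᵢ = 24. Posterior is Gamma(26, 9); MAP = (26−1)/9 = 25/9 ≈ 2.77778.
MLE = x̄ = 24/5 ≈ 4.80000.
Difference = 25/9 − 24/5 = -91/45 ≈ -2.0222.

MAP − MLE = -2.0222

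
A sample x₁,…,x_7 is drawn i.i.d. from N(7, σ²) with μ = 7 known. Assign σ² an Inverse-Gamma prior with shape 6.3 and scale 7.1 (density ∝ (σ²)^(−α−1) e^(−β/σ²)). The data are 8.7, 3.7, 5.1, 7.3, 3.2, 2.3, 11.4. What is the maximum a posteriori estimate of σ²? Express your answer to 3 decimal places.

σ̂²_MAP = 4.054

Sum of squared deviations about the known mean: SS = (8.7−7)² + (3.7−7)² + (5.1−7)² + (7.3−7)² + (3.2−7)² + (2.3−7)² + (11.4−7)² = 73.37.
The Normal likelihood contributes (σ²)^(−n/2) exp(−SS/(2σ²)), so the posterior is Inverse-Gamma(α + n/2, β + SS/2) = Inverse-Gamma(9.8, 43.785).
The mode of Inverse-Gamma(a, b) is b/(a+1) = 43.785/10.8 ≈ 4.054.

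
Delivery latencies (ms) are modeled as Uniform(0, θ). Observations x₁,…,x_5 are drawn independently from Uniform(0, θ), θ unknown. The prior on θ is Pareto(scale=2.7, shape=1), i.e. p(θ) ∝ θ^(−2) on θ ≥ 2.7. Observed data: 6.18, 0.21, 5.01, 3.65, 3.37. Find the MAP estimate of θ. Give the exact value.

The Uniform(0, θ) likelihood is θ^(−n) for θ ≥ max(xᵢ), zero otherwise. Here max(xᵢ) = 6.18.
Posterior ∝ θ^(−2) · θ^(−5) = θ^(−7) on θ ≥ max(2.7, 6.18) = 6.18.
This density is strictly decreasing in θ, so the posterior mode lies at the lower boundary of the support.

θ̂_MAP = 6.18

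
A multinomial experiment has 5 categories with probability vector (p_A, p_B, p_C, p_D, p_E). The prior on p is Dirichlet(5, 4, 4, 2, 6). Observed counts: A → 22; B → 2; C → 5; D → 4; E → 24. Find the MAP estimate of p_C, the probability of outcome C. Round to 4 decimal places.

The posterior is Dirichlet(αᵢ + nᵢ) = Dirichlet(27, 6, 9, 6, 30).
For a Dirichlet(a₁,…,a_K) with all aᵢ > 1, the mode has j-th component (aⱼ − 1)/(Σaᵢ − K).
Here Σaᵢ = 78 and K = 5, so p_C = (9 − 1)/(78 − 5) = 8/73 ≈ 0.1096.

MAP estimate of p_C = 0.1096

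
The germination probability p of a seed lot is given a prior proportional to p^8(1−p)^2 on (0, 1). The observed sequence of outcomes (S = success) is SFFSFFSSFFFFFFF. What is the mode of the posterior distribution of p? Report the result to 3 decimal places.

p̂_MAP = 0.480

The prior density ∝ p^8(1−p)^2 is the kernel of Beta(9, 3).
Data: 4 successes in 15 trials (from the sequence). The binomial likelihood contributes p^4(1−p)^11, so the posterior is Beta(9+4, 3+11) = Beta(13, 14).
For Beta(a, b) with a, b > 1 the mode is (a−1)/(a+b−2) = 12/25 ≈ 0.480.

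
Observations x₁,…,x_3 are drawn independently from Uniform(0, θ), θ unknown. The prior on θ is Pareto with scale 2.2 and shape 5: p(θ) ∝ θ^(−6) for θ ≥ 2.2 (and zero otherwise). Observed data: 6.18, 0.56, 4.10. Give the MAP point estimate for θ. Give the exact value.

θ̂_MAP = 6.18

The Uniform(0, θ) likelihood is θ^(−n) for θ ≥ max(xᵢ), zero otherwise. Here max(xᵢ) = 6.18.
Posterior ∝ θ^(−6) · θ^(−3) = θ^(−9) on θ ≥ max(2.2, 6.18) = 6.18.
This density is strictly decreasing in θ, so the posterior mode lies at the lower boundary of the support.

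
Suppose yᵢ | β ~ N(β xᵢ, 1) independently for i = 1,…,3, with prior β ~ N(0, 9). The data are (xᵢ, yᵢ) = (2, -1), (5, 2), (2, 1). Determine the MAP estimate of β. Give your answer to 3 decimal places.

β̂_MAP = 0.302

log p(β | y) = −Σ(yᵢ − βxᵢ)²/(2·1) − β²/(2·9) + const.
Setting the derivative to zero: Σxᵢ(yᵢ − βxᵢ)/1 − β/9 = 0, so β = Σxᵢyᵢ / (Σxᵢ² + σ²/τ²).
Σxᵢyᵢ = 2·(-1) + 5·2 + 2·1 = 10; Σxᵢ² = 33; σ²/τ² = 1/9.
β̂_MAP = 10 / (33 + 1/9) = 10/(298/9) = 45/149 ≈ 0.302.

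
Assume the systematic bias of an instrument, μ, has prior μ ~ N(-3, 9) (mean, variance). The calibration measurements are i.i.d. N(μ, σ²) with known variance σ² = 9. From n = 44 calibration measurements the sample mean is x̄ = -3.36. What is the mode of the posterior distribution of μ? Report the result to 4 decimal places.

n = 44, x̄ = -3.36.
For a Normal prior and Normal likelihood with known variance, the posterior is Normal; its mode equals its mean, the precision-weighted average.
Prior precision 1/σ₀² = 1/9; data precision n/σ² = 44/9.
μ̂ = ((1/9)·(-3) + (44/9)·(-3.36)) / (1/9 + 44/9) = (-16.76)/5 = -3.3520.

μ̂_MAP = -3.3520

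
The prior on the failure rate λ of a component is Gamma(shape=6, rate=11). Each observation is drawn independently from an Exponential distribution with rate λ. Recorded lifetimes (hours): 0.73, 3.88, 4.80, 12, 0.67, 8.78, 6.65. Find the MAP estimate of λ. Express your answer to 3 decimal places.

λ̂_MAP = 0.247

The Exponential(rate=λ) likelihood is ∝ λ^n e^(−λΣtᵢ). Here n = 7 and Σtᵢ = 0.73 + 3.88 + 4.80 + 12 + 0.67 + 8.78 + 6.65 = 37.51.
Posterior ∝ λ^5e^(−11λ) · λ^7e^(−37.51λ) = λ^12e^(−48.51λ), i.e. Gamma(13, 48.51).
Mode = (a−1)/b = 12/48.51 ≈ 0.247.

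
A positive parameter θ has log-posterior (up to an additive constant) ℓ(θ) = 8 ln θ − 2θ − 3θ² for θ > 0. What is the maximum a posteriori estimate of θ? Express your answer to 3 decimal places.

ℓ'(θ) = 8/θ − 2 − 6θ. Setting this to zero and multiplying by θ: 6θ² + 2θ − 8 = 0.
θ = (−2 + √(2² + 4·6·8)) / (2·6) = (−2 + √196) / 12 = (−2 + 14)/12 = 1.
ℓ''(θ) = −8/θ² − 6 < 0, confirming a maximum.

θ̂_MAP = 1.000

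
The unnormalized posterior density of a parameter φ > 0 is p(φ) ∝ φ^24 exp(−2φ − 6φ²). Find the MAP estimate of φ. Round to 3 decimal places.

ℓ'(φ) = 24/φ − 2 − 12φ. Setting this to zero and multiplying by φ: 12φ² + 2φ − 24 = 0.
φ = (−2 + √(2² + 4·12·24)) / (2·12) = (−2 + √1156) / 24 = (−2 + 34)/24 = 4/3.
ℓ''(φ) = −24/φ² − 12 < 0, confirming a maximum.

φ̂_MAP = 1.333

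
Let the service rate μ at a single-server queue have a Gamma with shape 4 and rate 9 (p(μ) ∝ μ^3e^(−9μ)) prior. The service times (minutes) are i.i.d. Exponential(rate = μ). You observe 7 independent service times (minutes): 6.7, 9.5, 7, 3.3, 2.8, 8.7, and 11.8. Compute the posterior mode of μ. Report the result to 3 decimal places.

The Exponential(rate=μ) likelihood is ∝ μ^n e^(−μΣtᵢ). Here n = 7 and Σtᵢ = 6.7 + 9.5 + 7 + 3.3 + 2.8 + 8.7 + 11.8 = 49.8.
Posterior ∝ μ^3e^(−9μ) · μ^7e^(−49.8μ) = μ^10e^(−58.8μ), i.e. Gamma(11, 58.8).
Mode = (a−1)/b = 10/58.8 ≈ 0.170.

μ̂_MAP = 0.170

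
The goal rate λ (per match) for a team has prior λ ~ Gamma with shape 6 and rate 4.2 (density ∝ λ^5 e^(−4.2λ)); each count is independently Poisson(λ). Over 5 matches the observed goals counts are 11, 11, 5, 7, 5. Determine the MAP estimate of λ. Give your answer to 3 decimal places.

Σxᵢ = 11+11+5+7+5 = 39, with n = 5.
Posterior ∝ λ^5e^(−4.2λ) · λ^39e^(−5λ) = λ^44e^(−9.2λ), i.e. Gamma(shape=45, rate=9.2).
The mode of a Gamma(a, b) with a ≥ 1 (shape–rate) is (a−1)/b = 44/9.2 ≈ 4.783.

λ̂_MAP = 4.783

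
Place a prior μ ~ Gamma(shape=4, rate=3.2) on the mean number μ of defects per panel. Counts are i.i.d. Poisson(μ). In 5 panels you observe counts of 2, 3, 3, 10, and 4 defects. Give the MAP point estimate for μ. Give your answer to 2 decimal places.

Σxᵢ = 2+3+3+10+4 = 22, with n = 5.
Posterior ∝ μ^3e^(−3.2μ) · μ^22e^(−5μ) = μ^25e^(−8.2μ), i.e. Gamma(shape=26, rate=8.2).
The mode of a Gamma(a, b) with a ≥ 1 (shape–rate) is (a−1)/b = 25/8.2 ≈ 3.05.

μ̂_MAP = 3.05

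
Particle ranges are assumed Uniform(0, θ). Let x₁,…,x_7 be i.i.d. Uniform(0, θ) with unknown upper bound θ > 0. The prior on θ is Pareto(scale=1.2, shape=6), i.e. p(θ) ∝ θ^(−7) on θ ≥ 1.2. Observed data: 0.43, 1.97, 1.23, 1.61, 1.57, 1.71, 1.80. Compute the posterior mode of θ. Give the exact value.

The Uniform(0, θ) likelihood is θ^(−n) for θ ≥ max(xᵢ), zero otherwise. Here max(xᵢ) = 1.97.
Posterior ∝ θ^(−7) · θ^(−7) = θ^(−14) on θ ≥ max(1.2, 1.97) = 1.97.
This density is strictly decreasing in θ, so the posterior mode lies at the lower boundary of the support.

θ̂_MAP = 1.97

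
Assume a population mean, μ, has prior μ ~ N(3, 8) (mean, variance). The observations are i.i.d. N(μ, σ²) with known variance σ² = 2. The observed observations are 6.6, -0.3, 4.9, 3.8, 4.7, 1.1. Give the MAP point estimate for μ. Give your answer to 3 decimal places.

μ̂_MAP = 3.448

n = 6; x̄ = (6.6 + (-0.3) + 4.9 + 3.8 + 4.7 + 1.1)/6 = 20.8/6 = 52/15 ≈ 3.4667.
For a Normal prior and Normal likelihood with known variance, the posterior is Normal; its mode equals its mean, the precision-weighted average.
Prior precision 1/σ₀² = 1/8 = 0.125; data precision n/σ² = 6/2 = 3.
μ̂ = (0.125·3 + 3·(52/15)) / (0.125 + 3) = 10.775/3.125 = 3.448.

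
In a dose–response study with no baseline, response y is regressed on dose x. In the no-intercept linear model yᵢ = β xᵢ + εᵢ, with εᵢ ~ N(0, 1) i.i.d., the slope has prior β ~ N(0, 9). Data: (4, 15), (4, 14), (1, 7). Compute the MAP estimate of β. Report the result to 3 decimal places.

β̂_MAP = 3.715

log p(β | y) = −Σ(yᵢ − βxᵢ)²/(2·1) − β²/(2·9) + const.
Setting the derivative to zero: Σxᵢ(yᵢ − βxᵢ)/1 − β/9 = 0, so β = Σxᵢyᵢ / (Σxᵢ² + σ²/τ²).
Σxᵢyᵢ = 4·15 + 4·14 + 1·7 = 123; Σxᵢ² = 33; σ²/τ² = 1/9.
β̂_MAP = 123 / (33 + 1/9) = 123/(298/9) = 1107/298 ≈ 3.715.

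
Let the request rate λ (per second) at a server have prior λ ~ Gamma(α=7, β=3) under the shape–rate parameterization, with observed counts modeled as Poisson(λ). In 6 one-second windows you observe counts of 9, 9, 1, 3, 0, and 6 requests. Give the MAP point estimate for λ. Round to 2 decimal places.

λ̂_MAP = 3.78

Σxᵢ = 9+9+1+3+0+6 = 28, with n = 6.
Posterior ∝ λ^6e^(−3λ) · λ^28e^(−6λ) = λ^34e^(−9λ), i.e. Gamma(shape=35, rate=9).
The mode of a Gamma(a, b) with a ≥ 1 (shape–rate) is (a−1)/b = 34/9 ≈ 3.78.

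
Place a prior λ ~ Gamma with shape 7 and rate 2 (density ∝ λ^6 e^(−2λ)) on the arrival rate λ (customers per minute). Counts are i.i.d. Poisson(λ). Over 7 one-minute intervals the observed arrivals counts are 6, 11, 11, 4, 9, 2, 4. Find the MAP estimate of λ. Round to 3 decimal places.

Σxᵢ = 6+11+11+4+9+2+4 = 47, with n = 7.
Posterior ∝ λ^6e^(−2λ) · λ^47e^(−7λ) = λ^53e^(−9λ), i.e. Gamma(shape=54, rate=9).
The mode of a Gamma(a, b) with a ≥ 1 (shape–rate) is (a−1)/b = 53/9 ≈ 5.889.

λ̂_MAP = 5.889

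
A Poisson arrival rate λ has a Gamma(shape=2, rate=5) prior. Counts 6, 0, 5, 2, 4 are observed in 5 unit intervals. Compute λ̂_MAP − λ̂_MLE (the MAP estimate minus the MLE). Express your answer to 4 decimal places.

MAP − MLE = -1.6000

Σxᵢ = 17. Posterior is Gamma(19, 10); MAP = (19−1)/10 = 18/10 ≈ 1.80000.
MLE = x̄ = 17/5 ≈ 3.40000.
Difference = 18/10 − 17/5 = -8/5 ≈ -1.6000.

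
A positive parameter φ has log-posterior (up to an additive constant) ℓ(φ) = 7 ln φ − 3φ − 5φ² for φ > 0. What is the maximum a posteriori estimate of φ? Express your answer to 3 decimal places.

φ̂_MAP = 0.700

ℓ'(φ) = 7/φ − 3 − 10φ. Setting this to zero and multiplying by φ: 10φ² + 3φ − 7 = 0.
φ = (−3 + √(3² + 4·10·7)) / (2·10) = (−3 + √289) / 20 = (−3 + 17)/20 = 7/10.
ℓ''(φ) = −7/φ² − 10 < 0, confirming a maximum.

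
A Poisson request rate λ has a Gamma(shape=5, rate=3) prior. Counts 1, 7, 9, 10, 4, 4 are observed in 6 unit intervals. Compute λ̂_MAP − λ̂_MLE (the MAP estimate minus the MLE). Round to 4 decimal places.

Σxᵢ = 35. Posterior is Gamma(40, 9); MAP = (40−1)/9 = 39/9 ≈ 4.33333.
MLE = x̄ = 35/6 ≈ 5.83333.
Difference = 39/9 − 35/6 = -3/2 ≈ -1.5000.

MAP − MLE = -1.5000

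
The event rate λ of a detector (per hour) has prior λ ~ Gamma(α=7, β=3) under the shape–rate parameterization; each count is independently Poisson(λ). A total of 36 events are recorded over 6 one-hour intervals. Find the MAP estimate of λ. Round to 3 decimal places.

λ̂_MAP = 4.667

Σxᵢ = 36, n = 6.
Posterior ∝ λ^6e^(−3λ) · λ^36e^(−6λ) = λ^42e^(−9λ), i.e. Gamma(shape=43, rate=9).
The mode of a Gamma(a, b) with a ≥ 1 (shape–rate) is (a−1)/b = 42/9 ≈ 4.667.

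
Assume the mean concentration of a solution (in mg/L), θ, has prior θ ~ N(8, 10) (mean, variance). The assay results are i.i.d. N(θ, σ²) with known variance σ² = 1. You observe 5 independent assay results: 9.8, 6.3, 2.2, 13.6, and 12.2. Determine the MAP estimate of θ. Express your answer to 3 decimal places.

n = 5; x̄ = (9.8 + 6.3 + 2.2 + 13.6 + 12.2)/5 = 44.1/5 = 8.82.
For a Normal prior and Normal likelihood with known variance, the posterior is Normal; its mode equals its mean, the precision-weighted average.
Prior precision 1/σ₀² = 1/10 = 0.1; data precision n/σ² = 5/1 = 5.
θ̂ = (0.1·8 + 5·8.82) / (0.1 + 5) = 44.9/5.1 = 449/51 ≈ 8.804.

θ̂_MAP = 8.804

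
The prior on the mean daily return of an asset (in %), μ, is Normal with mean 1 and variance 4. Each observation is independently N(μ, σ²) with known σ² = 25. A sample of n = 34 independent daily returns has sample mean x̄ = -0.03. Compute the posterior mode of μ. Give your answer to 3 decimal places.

μ̂_MAP = 0.130

n = 34, x̄ = -0.03.
For a Normal prior and Normal likelihood with known variance, the posterior is Normal; its mode equals its mean, the precision-weighted average.
Prior precision 1/σ₀² = 1/4 = 0.25; data precision n/σ² = 34/25 = 1.36.
μ̂ = (0.25·1 + 1.36·(-0.03)) / (0.25 + 1.36) = 0.2092/1.61 = 523/4025 ≈ 0.130.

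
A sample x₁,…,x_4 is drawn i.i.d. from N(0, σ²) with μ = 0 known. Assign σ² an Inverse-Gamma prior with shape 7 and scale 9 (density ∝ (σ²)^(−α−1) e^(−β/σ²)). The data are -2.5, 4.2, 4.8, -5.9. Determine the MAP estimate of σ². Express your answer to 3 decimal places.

σ̂²_MAP = 4.987

Sum of squared deviations about the known mean: SS = (-2.5−0)² + (4.2−0)² + (4.8−0)² + (-5.9−0)² = 81.74.
The Normal likelihood contributes (σ²)^(−n/2) exp(−SS/(2σ²)), so the posterior is Inverse-Gamma(α + n/2, β + SS/2) = Inverse-Gamma(9, 49.87).
The mode of Inverse-Gamma(a, b) is b/(a+1) = 49.87/10 ≈ 4.987.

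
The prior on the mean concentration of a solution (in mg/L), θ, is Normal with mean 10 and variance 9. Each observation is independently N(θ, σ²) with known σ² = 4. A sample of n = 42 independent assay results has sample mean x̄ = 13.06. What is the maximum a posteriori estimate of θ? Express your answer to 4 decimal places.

n = 42, x̄ = 13.06.
For a Normal prior and Normal likelihood with known variance, the posterior is Normal; its mode equals its mean, the precision-weighted average.
Prior precision 1/σ₀² = 1/9; data precision n/σ² = 42/4 = 10.5.
θ̂ = ((1/9)·10 + 10.5·13.06) / (1/9 + 10.5) = (124417/900)/(191/18) = 124417/9550 ≈ 13.0280.

θ̂_MAP = 13.0280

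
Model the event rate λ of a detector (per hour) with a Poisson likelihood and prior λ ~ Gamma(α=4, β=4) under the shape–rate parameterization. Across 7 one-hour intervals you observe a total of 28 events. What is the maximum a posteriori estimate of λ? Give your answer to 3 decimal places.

λ̂_MAP = 2.818

Σxᵢ = 28, n = 7.
Posterior ∝ λ^3e^(−4λ) · λ^28e^(−7λ) = λ^31e^(−11λ), i.e. Gamma(shape=32, rate=11).
The mode of a Gamma(a, b) with a ≥ 1 (shape–rate) is (a−1)/b = 31/11 ≈ 2.818.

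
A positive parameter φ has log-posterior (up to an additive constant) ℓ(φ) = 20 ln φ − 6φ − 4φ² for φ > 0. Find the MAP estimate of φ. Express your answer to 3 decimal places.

φ̂_MAP = 1.250

ℓ'(φ) = 20/φ − 6 − 8φ. Setting this to zero and multiplying by φ: 8φ² + 6φ − 20 = 0.
φ = (−6 + √(6² + 4·8·20)) / (2·8) = (−6 + √676) / 16 = (−6 + 26)/16 = 5/4.
ℓ''(φ) = −20/φ² − 8 < 0, confirming a maximum.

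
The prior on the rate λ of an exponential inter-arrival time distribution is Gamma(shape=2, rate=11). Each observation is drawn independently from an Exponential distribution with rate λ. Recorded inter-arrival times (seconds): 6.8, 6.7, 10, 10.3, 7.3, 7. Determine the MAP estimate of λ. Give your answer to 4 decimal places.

λ̂_MAP = 0.1184

The Exponential(rate=λ) likelihood is ∝ λ^n e^(−λΣtᵢ). Here n = 6 and Σtᵢ = 6.8 + 6.7 + 10 + 10.3 + 7.3 + 7 = 48.1.
Posterior ∝ λe^(−11λ) · λ^6e^(−48.1λ) = λ^7e^(−59.1λ), i.e. Gamma(8, 59.1).
Mode = (a−1)/b = 7/59.1 ≈ 0.1184.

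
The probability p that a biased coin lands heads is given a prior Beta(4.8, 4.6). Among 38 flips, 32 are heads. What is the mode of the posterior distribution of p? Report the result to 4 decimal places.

Prior: Beta(4.8, 4.6).
Data: 32 successes in 38 trials. The binomial likelihood contributes p^32(1−p)^6, so the posterior is Beta(4.8+32, 4.6+6) = Beta(36.8, 10.6).
For Beta(a, b) with a, b > 1 the mode is (a−1)/(a+b−2) = 35.8/45.4 ≈ 0.7885.

p̂_MAP = 0.7885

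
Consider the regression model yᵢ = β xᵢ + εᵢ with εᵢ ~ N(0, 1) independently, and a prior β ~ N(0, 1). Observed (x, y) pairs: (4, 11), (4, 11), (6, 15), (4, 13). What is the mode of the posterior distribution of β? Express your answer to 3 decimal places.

log p(β | y) = −Σ(yᵢ − βxᵢ)²/(2·1) − β²/(2·1) + const.
Setting the derivative to zero: Σxᵢ(yᵢ − βxᵢ)/1 − β/1 = 0, so β = Σxᵢyᵢ / (Σxᵢ² + σ²/τ²).
Σxᵢyᵢ = 4·11 + 4·11 + 6·15 + 4·13 = 230; Σxᵢ² = 84; σ²/τ² = 1.
β̂_MAP = 230 / (84 + 1) = 230/85 ≈ 2.706.

β̂_MAP = 2.706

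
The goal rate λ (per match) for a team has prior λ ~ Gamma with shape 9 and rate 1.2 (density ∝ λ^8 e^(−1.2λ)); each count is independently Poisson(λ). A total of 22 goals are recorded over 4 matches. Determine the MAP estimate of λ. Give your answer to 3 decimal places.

λ̂_MAP = 5.769

Σxᵢ = 22, n = 4.
Posterior ∝ λ^8e^(−1.2λ) · λ^22e^(−4λ) = λ^30e^(−5.2λ), i.e. Gamma(shape=31, rate=5.2).
The mode of a Gamma(a, b) with a ≥ 1 (shape–rate) is (a−1)/b = 30/5.2 ≈ 5.769.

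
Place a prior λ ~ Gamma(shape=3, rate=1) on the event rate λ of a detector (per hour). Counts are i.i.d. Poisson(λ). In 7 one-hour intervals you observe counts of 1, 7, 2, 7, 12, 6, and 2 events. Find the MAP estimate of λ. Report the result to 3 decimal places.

λ̂_MAP = 4.875

Σxᵢ = 1+7+2+7+12+6+2 = 37, with n = 7.
Posterior ∝ λ^2e^(−1λ) · λ^37e^(−7λ) = λ^39e^(−8λ), i.e. Gamma(shape=40, rate=8).
The mode of a Gamma(a, b) with a ≥ 1 (shape–rate) is (a−1)/b = 39/8 ≈ 4.875.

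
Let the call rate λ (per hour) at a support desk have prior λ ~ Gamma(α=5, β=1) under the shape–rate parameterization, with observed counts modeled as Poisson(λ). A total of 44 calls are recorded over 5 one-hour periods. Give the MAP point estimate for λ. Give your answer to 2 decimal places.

λ̂_MAP = 8.00

Σxᵢ = 44, n = 5.
Posterior ∝ λ^4e^(−1λ) · λ^44e^(−5λ) = λ^48e^(−6λ), i.e. Gamma(shape=49, rate=6).
The mode of a Gamma(a, b) with a ≥ 1 (shape–rate) is (a−1)/b = 48/6 ≈ 8.00.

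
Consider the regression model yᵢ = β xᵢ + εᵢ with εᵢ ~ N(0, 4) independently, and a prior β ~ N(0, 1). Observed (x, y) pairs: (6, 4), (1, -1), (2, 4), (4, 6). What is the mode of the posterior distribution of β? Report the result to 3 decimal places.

β̂_MAP = 0.902

log p(β | y) = −Σ(yᵢ − βxᵢ)²/(2·4) − β²/(2·1) + const.
Setting the derivative to zero: Σxᵢ(yᵢ − βxᵢ)/4 − β/1 = 0, so β = Σxᵢyᵢ / (Σxᵢ² + σ²/τ²).
Σxᵢyᵢ = 6·4 + 1·(-1) + 2·4 + 4·6 = 55; Σxᵢ² = 57; σ²/τ² = 4.
β̂_MAP = 55 / (57 + 4) = 55/61 ≈ 0.902.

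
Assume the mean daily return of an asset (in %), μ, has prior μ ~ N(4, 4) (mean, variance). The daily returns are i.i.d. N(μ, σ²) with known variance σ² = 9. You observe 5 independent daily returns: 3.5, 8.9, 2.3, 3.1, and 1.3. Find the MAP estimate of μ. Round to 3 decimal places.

n = 5; x̄ = (3.5 + 8.9 + 2.3 + 3.1 + 1.3)/5 = 19.1/5 = 3.82.
For a Normal prior and Normal likelihood with known variance, the posterior is Normal; its mode equals its mean, the precision-weighted average.
Prior precision 1/σ₀² = 1/4 = 0.25; data precision n/σ² = 5/9.
μ̂ = (0.25·4 + (5/9)·3.82) / (0.25 + 5/9) = (281/90)/(29/36) = 562/145 ≈ 3.876.

μ̂_MAP = 3.876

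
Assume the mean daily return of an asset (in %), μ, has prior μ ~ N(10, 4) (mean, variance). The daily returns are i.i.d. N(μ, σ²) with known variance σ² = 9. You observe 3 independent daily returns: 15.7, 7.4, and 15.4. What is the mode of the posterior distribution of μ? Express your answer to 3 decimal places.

n = 3; x̄ = (15.7 + 7.4 + 15.4)/3 = 38.5/3 = 77/6 ≈ 12.8333.
For a Normal prior and Normal likelihood with known variance, the posterior is Normal; its mode equals its mean, the precision-weighted average.
Prior precision 1/σ₀² = 1/4 = 0.25; data precision n/σ² = 3/9 = 1/3.
μ̂ = (0.25·10 + (1/3)·(77/6)) / (0.25 + 1/3) = (61/9)/(7/12) = 244/21 ≈ 11.619.

μ̂_MAP = 11.619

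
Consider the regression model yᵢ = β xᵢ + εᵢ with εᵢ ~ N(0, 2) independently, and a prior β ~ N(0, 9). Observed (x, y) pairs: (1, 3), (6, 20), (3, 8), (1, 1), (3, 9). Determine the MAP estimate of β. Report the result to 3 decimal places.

β̂_MAP = 3.113

log p(β | y) = −Σ(yᵢ − βxᵢ)²/(2·2) − β²/(2·9) + const.
Setting the derivative to zero: Σxᵢ(yᵢ − βxᵢ)/2 − β/9 = 0, so β = Σxᵢyᵢ / (Σxᵢ² + σ²/τ²).
Σxᵢyᵢ = 1·3 + 6·20 + 3·8 + 1·1 + 3·9 = 175; Σxᵢ² = 56; σ²/τ² = 2/9.
β̂_MAP = 175 / (56 + 2/9) = 175/(506/9) = 1575/506 ≈ 3.113.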